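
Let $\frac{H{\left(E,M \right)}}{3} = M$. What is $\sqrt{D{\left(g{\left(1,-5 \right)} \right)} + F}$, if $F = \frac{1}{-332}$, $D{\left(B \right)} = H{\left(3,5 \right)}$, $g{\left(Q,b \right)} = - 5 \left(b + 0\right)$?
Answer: $\frac{\sqrt{413257}}{166} \approx 3.8726$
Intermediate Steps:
$g{\left(Q,b \right)} = - 5 b$
$H{\left(E,M \right)} = 3 M$
$D{\left(B \right)} = 15$ ($D{\left(B \right)} = 3 \cdot 5 = 15$)
$F = - \frac{1}{332} \approx -0.003012$
$\sqrt{D{\left(g{\left(1,-5 \right)} \right)} + F} = \sqrt{15 - \frac{1}{332}} = \sqrt{\frac{4979}{332}} = \frac{\sqrt{413257}}{166}$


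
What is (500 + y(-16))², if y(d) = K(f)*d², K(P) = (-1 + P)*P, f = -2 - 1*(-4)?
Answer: 1024144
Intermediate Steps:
f = 2 (f = -2 + 4 = 2)
K(P) = P*(-1 + P)
y(d) = 2*d² (y(d) = (2*(-1 + 2))*d² = (2*1)*d² = 2*d²)
(500 + y(-16))² = (500 + 2*(-16)²)² = (500 + 2*256)² = (500 + 512)² = 1012² = 1024144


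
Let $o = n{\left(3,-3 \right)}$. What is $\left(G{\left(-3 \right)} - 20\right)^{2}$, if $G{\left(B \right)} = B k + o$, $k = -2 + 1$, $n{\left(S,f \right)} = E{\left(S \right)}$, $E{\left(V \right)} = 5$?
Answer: $144$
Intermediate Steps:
$n{\left(S,f \right)} = 5$
$k = -1$
$o = 5$
$G{\left(B \right)} = 5 - B$ ($G{\left(B \right)} = B \left(-1\right) + 5 = - B + 5 = 5 - B$)
$\left(G{\left(-3 \right)} - 20\right)^{2} = \left(\left(5 - -3\right) - 20\right)^{2} = \left(\left(5 + 3\right) - 20\right)^{2} = \left(8 - 20\right)^{2} = \left(-12\right)^{2} = 144$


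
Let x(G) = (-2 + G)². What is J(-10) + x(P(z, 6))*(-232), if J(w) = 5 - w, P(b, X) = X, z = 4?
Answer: -3697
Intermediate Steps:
J(-10) + x(P(z, 6))*(-232) = (5 - 1*(-10)) + (-2 + 6)²*(-232) = (5 + 10) + 4²*(-232) = 15 + 16*(-232) = 15 - 3712 = -3697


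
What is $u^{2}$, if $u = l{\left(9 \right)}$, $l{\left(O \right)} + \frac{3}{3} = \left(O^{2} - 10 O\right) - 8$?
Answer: $324$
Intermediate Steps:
$l{\left(O \right)} = -9 + O^{2} - 10 O$ ($l{\left(O \right)} = -1 - \left(8 - O^{2} + 10 O\right) = -9 + O^{2} - 10 O$)
$u = -18$ ($u = -9 + 9^{2} - 90 = -9 + 81 - 90 = -18$)
$u^{2} = \left(-18\right)^{2} = 324$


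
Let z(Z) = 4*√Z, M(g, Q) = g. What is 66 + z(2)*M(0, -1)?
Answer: 66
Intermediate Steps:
66 + z(2)*M(0, -1) = 66 + (4*√2)*0 = 66 + 0 = 66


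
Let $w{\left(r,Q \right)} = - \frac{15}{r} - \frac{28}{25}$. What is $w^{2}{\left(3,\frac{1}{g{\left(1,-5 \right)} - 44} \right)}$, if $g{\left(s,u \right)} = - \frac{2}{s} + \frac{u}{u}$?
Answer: $\frac{23409}{625} \approx 37.454$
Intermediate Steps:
$g{\left(s,u \right)} = 1 - \frac{2}{s}$ ($g{\left(s,u \right)} = - \frac{2}{s} + 1 = 1 - \frac{2}{s}$)
$w{\left(r,Q \right)} = - \frac{28}{25} - \frac{15}{r}$ ($w{\left(r,Q \right)} = - \frac{15}{r} - \frac{28}{25} = - \frac{28}{25} - \frac{15}{r}$)
$w^{2}{\left(3,\frac{1}{g{\left(1,-5 \right)} - 44} \right)} = \left(- \frac{28}{25} - \frac{15}{3}\right)^{2} = \left(- \frac{28}{25} - 5\right)^{2} = \left(- \frac{153}{25}\right)^{2} = \frac{23409}{625}$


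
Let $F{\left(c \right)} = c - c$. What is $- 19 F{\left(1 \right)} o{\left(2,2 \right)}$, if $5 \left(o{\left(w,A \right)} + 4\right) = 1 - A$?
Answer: $0$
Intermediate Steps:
$o{\left(w,A \right)} = - \frac{19}{5} - \frac{A}{5}$ ($o{\left(w,A \right)} = -4 + \frac{1 - A}{5} = -4 - \left(- \frac{1}{5} + \frac{A}{5}\right) = - \frac{19}{5} - \frac{A}{5}$)
$F{\left(c \right)} = 0$
$- 19 F{\left(1 \right)} o{\left(2,2 \right)} = \left(-19\right) 0 \left(- \frac{19}{5} - \frac{2}{5}\right) = 0 \left(- \frac{19}{5} - \frac{2}{5}\right) = 0 \left(- \frac{21}{5}\right) = 0$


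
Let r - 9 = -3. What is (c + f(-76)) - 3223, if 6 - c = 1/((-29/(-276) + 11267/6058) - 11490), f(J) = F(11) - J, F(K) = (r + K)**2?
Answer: -27390730578592/9604043273 ≈ -2852.0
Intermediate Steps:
r = 6 (r = 9 - 3 = 6)
F(K) = (6 + K)**2
f(J) = 289 - J (f(J) = (6 + 11)**2 - J = 17**2 - J = 289 - J)
c = 57625095642/9604043273 (c = 6 - 1/((-29/(-276) + 11267/6058) - 11490) = 6 - 1/((-29*(-1/276) + 11267*(1/6058)) - 11490) = 6 - 1/((29/276 + 11267/6058) - 11490) = 6 - 1/(1642687/836004 - 11490) = 6 - 1/(-9604043273/836004) = 6 - 1*(-836004/9604043273) = 6 + 836004/9604043273 = 57625095642/9604043273 ≈ 6.0001)
(c + f(-76)) - 3223 = (57625095642/9604043273 + (289 - 1*(-76))) - 3223 = (57625095642/9604043273 + (289 + 76)) - 3223 = (57625095642/9604043273 + 365) - 3223 = 3563100890287/9604043273 - 3223 = -27390730578592/9604043273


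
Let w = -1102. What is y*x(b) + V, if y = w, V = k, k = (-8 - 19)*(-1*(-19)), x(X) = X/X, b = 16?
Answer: -1615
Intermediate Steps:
x(X) = 1
k = -513 (k = -27*19 = -513)
V = -513
y = -1102
y*x(b) + V = -1102*1 - 513 = -1102 - 513 = -1615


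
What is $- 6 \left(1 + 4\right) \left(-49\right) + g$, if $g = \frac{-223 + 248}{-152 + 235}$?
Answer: $\frac{122035}{83} \approx 1470.3$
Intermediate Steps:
$g = \frac{25}{83} \approx 0.3012$
$- 6 \left(1 + 4\right) \left(-49\right) + g = - 6 \left(1 + 4\right) \left(-49\right) + \frac{25}{83} = \left(-6\right) 5 \left(-49\right) + \frac{25}{83} = \left(-30\right) \left(-49\right) + \frac{25}{83} = 1470 + \frac{25}{83} = \frac{122035}{83}$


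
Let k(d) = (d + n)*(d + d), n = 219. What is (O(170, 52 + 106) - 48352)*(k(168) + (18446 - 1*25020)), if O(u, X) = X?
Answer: -5949934852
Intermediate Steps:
k(d) = 2*d*(219 + d) (k(d) = (d + 219)*(d + d) = (219 + d)*(2*d) = 2*d*(219 + d))
(O(170, 52 + 106) - 48352)*(k(168) + (18446 - 1*25020)) = ((52 + 106) - 48352)*(2*168*(219 + 168) + (18446 - 1*25020)) = (158 - 48352)*(2*168*387 + (18446 - 25020)) = -48194*(130032 - 6574) = -48194*123458 = -5949934852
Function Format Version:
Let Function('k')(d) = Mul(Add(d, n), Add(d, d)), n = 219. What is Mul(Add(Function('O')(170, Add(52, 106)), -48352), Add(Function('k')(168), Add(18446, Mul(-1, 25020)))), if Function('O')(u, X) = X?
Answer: -5949934852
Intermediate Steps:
Function('k')(d) = Mul(2, d, Add(219, d)) (Function('k')(d) = Mul(Add(d, 219), Add(d, d)) = Mul(Add(219, d), Mul(2, d)) = Mul(2, d, Add(219, d)))
Mul(Add(Function('O')(170, Add(52, 106)), -48352), Add(Function('k')(168), Add(18446, Mul(-1, 25020)))) = Mul(Add(Add(52, 106), -48352), Add(Mul(2, 168, Add(219, 168)), Add(18446, Mul(-1, 25020)))) = Mul(Add(158, -48352), Add(Mul(2, 168, 387), Add(18446, -25020))) = Mul(-48194, Add(130032, -6574)) = Mul(-48194, 123458) = -5949934852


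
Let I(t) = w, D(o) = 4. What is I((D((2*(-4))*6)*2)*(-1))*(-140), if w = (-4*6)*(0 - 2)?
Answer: -6720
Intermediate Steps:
w = 48 (w = -24*(-2) = 48)
I(t) = 48
I((D((2*(-4))*6)*2)*(-1))*(-140) = 48*(-140) = -6720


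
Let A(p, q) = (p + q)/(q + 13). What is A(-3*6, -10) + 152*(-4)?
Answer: -1852/3 ≈ -617.33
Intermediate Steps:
A(p, q) = (p + q)/(13 + q)
A(-3*6, -10) + 152*(-4) = (-3*6 - 10)/(13 - 10) + 152*(-4) = (-18 - 10)/3 - 608 = (⅓)*(-28) - 608 = -28/3 - 608 = -1852/3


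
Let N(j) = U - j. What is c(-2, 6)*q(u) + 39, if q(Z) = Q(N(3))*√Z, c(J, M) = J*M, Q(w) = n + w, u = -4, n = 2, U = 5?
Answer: 39 - 96*I ≈ 39.0 - 96.0*I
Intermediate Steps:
N(j) = 5 - j
Q(w) = 2 + w
q(Z) = 4*√Z (q(Z) = (2 + (5 - 1*3))*√Z = (2 + (5 - 3))*√Z = (2 + 2)*√Z = 4*√Z)
c(-2, 6)*q(u) + 39 = (-2*6)*(4*√(-4)) + 39 = -48*2*I + 39 = -96*I + 39 = 39 - 96*I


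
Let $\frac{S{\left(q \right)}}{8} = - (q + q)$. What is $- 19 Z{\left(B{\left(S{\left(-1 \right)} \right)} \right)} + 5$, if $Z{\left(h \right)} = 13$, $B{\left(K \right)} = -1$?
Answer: $-242$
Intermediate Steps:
$S{\left(q \right)} = - 16 q$ ($S{\left(q \right)} = 8 \left(- (q + q)\right) = 8 \left(- 2 q\right) = - 16 q$)
$- 19 Z{\left(B{\left(S{\left(-1 \right)} \right)} \right)} + 5 = \left(-19\right) 13 + 5 = -247 + 5 = -242$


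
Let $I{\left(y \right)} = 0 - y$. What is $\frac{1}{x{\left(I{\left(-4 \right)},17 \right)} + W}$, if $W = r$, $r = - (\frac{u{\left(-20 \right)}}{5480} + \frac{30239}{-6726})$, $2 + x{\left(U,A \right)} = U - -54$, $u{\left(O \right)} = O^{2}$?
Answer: $\frac{921462}{55677355} \approx 0.01655$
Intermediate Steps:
$I{\left(y \right)} = - y$
$x{\left(U,A \right)} = 52 + U$ ($x{\left(U,A \right)} = -2 + \left(U - -54\right) = -2 + \left(U + 54\right) = -2 + \left(54 + U\right) = 52 + U$)
$r = \frac{4075483}{921462}$ ($r = - (\frac{\left(-20\right)^{2}}{5480} + \frac{30239}{-6726}) = - (400 \cdot \frac{1}{5480} + 30239 \left(- \frac{1}{6726}\right)) = - (\frac{10}{137} - \frac{30239}{6726}) = \left(-1\right) \left(- \frac{4075483}{921462}\right) = \frac{4075483}{921462} \approx 4.4228$)
$W = \frac{4075483}{921462} \approx 4.4228$
$\frac{1}{x{\left(I{\left(-4 \right)},17 \right)} + W} = \frac{1}{\left(52 - -4\right) + \frac{4075483}{921462}} = \frac{1}{\left(52 + 4\right) + \frac{4075483}{921462}} = \frac{1}{56 + \frac{4075483}{921462}} = \frac{1}{\frac{55677355}{921462}} = \frac{921462}{55677355}$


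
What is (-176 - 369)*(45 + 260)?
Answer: -166225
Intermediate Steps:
(-176 - 369)*(45 + 260) = -545*305 = -166225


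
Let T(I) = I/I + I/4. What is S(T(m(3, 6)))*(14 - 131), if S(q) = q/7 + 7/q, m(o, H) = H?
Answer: -25857/70 ≈ -369.39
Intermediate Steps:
T(I) = 1 + I/4 (T(I) = 1 + I*(¼) = 1 + I/4)
S(q) = 7/q + q/7 (S(q) = q*(⅐) + 7/q = q/7 + 7/q = 7/q + q/7)
S(T(m(3, 6)))*(14 - 131) = (7/(1 + (¼)*6) + (1 + (¼)*6)/7)*(14 - 131) = (7/(1 + 3/2) + (1 + 3/2)/7)*(-117) = (7/(5/2) + (⅐)*(5/2))*(-117) = (7*(⅖) + 5/14)*(-117) = (14/5 + 5/14)*(-117) = (221/70)*(-117) = -25857/70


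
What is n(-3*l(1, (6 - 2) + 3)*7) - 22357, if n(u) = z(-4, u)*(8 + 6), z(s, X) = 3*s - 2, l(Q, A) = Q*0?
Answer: -22553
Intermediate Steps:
l(Q, A) = 0
z(s, X) = -2 + 3*s
n(u) = -196 (n(u) = (-2 + 3*(-4))*(8 + 6) = (-2 - 12)*14 = -14*14 = -196)
n(-3*l(1, (6 - 2) + 3)*7) - 22357 = -196 - 22357 = -22553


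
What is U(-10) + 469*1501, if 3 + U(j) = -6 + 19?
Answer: 703979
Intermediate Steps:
U(j) = 10 (U(j) = -3 + (-6 + 19) = -3 + 13 = 10)
U(-10) + 469*1501 = 10 + 469*1501 = 10 + 703969 = 703979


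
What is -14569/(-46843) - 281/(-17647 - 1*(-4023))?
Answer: 211650939/638189032 ≈ 0.33164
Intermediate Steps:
-14569/(-46843) - 281/(-17647 - 1*(-4023)) = -14569*(-1/46843) - 281/(-17647 + 4023) = 14569/46843 - 281/(-13624) = 14569/46843 - 281*(-1/13624) = 14569/46843 + 281/13624 = 211650939/638189032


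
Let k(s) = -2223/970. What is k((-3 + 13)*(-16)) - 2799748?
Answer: -2715757783/970 ≈ -2.7998e+6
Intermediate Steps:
k(s) = -2223/970 (k(s) = -2223*1/970 = -2223/970)
k((-3 + 13)*(-16)) - 2799748 = -2223/970 - 2799748 = -2715757783/970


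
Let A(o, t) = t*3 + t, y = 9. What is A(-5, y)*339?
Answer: 12204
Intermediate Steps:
A(o, t) = 4*t (A(o, t) = 3*t + t = 4*t)
A(-5, y)*339 = (4*9)*339 = 36*339 = 12204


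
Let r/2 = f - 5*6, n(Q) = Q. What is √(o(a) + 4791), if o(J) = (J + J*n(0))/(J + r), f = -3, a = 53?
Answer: 7*√16510/13 ≈ 69.188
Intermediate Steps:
r = -66 (r = 2*(-3 - 5*6) = 2*(-3 - 30) = 2*(-33) = -66)
o(J) = J/(-66 + J) (o(J) = (J + J*0)/(J - 66) = (J + 0)/(-66 + J) = J/(-66 + J))
√(o(a) + 4791) = √(53/(-66 + 53) + 4791) = √(53/(-13) + 4791) = √(53*(-1/13) + 4791) = √(-53/13 + 4791) = √(62230/13) = 7*√16510/13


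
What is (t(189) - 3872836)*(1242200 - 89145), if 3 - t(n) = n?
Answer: -4465807382210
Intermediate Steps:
t(n) = 3 - n
(t(189) - 3872836)*(1242200 - 89145) = ((3 - 1*189) - 3872836)*(1242200 - 89145) = ((3 - 189) - 3872836)*1153055 = (-186 - 3872836)*1153055 = -3873022*1153055 = -4465807382210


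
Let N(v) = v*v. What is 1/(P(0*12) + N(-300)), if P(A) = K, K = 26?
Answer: 1/90026 ≈ 1.1108e-5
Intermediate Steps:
P(A) = 26
N(v) = v**2
1/(P(0*12) + N(-300)) = 1/(26 + (-300)**2) = 1/(26 + 90000) = 1/90026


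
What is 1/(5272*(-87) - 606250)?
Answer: -1/1064914 ≈ -9.3904e-7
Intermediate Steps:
1/(5272*(-87) - 606250) = 1/(-458664 - 606250) = 1/(-1064914) = -1/1064914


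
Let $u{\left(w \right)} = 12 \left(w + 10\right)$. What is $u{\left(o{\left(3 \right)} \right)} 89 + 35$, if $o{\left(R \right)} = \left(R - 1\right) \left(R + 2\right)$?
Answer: $21395$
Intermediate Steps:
$o{\left(R \right)} = \left(-1 + R\right) \left(2 + R\right)$
$u{\left(w \right)} = 120 + 12 w$ ($u{\left(w \right)} = 12 \left(10 + w\right) = 120 + 12 w$)
$u{\left(o{\left(3 \right)} \right)} 89 + 35 = \left(120 + 12 \left(-2 + 3 + 3^{2}\right)\right) 89 + 35 = \left(120 + 12 \left(-2 + 3 + 9\right)\right) 89 + 35 = \left(120 + 12 \cdot 10\right) 89 + 35 = \left(120 + 120\right) 89 + 35 = 240 \cdot 89 + 35 = 21360 + 35 = 21395$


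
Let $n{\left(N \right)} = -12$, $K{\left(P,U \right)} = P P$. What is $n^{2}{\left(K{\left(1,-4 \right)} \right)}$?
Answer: $144$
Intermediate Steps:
$K{\left(P,U \right)} = P^{2}$
$n^{2}{\left(K{\left(1,-4 \right)} \right)} = \left(-12\right)^{2} = 144$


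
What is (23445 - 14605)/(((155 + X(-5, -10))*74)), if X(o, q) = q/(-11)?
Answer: 9724/12691 ≈ 0.76621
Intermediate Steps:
X(o, q) = -q/11 (X(o, q) = q*(-1/11) = -q/11)
(23445 - 14605)/(((155 + X(-5, -10))*74)) = (23445 - 14605)/(((155 - 1/11*(-10))*74)) = 8840/(((155 + 10/11)*74)) = 8840/(((1715/11)*74)) = 8840/(126910/11) = 8840*(11/126910) = 9724/12691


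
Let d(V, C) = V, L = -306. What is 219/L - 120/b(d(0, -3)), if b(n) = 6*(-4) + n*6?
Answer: 437/102 ≈ 4.2843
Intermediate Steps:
b(n) = -24 + 6*n
219/L - 120/b(d(0, -3)) = 219/(-306) - 120/(-24 + 6*0) = 219*(-1/306) - 120/(-24 + 0) = -73/102 - 120/(-24) = -73/102 - 120*(-1/24) = -73/102 + 5 = 437/102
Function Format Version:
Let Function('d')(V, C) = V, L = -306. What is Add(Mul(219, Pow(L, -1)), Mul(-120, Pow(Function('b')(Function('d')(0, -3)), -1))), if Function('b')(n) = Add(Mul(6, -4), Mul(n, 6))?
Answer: Rational(437, 102) ≈ 4.2843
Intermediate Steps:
Function('b')(n) = Add(-24, Mul(6, n))
Add(Mul(219, Pow(L, -1)), Mul(-120, Pow(Function('b')(Function('d')(0, -3)), -1))) = Add(Mul(219, Pow(-306, -1)), Mul(-120, Pow(Add(-24, Mul(6, 0)), -1))) = Add(Mul(219, Rational(-1, 306)), Mul(-120, Pow(Add(-24, 0), -1))) = Add(Rational(-73, 102), Mul(-120, Pow(-24, -1))) = Add(Rational(-73, 102), Mul(-120, Rational(-1, 24))) = Add(Rational(-73, 102), 5) = Rational(437, 102)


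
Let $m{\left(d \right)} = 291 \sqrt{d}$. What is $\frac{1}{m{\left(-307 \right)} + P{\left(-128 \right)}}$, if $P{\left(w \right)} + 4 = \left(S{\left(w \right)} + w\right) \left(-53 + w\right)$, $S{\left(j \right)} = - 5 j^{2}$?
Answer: $\frac{1650076}{24504760140547} - \frac{97 i \sqrt{307}}{73514280421641} \approx 6.7337 \cdot 10^{-8} - 2.3119 \cdot 10^{-11} i$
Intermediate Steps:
$P{\left(w \right)} = -4 + \left(-53 + w\right) \left(w - 5 w^{2}\right)$ ($P{\left(w \right)} = -4 + \left(- 5 w^{2} + w\right) \left(-53 + w\right) = -4 + \left(w - 5 w^{2}\right) \left(-53 + w\right) = -4 + \left(-53 + w\right) \left(w - 5 w^{2}\right)$)
$\frac{1}{m{\left(-307 \right)} + P{\left(-128 \right)}} = \frac{1}{291 \sqrt{-307} - \left(-6780 - 10485760 - 4358144\right)} = \frac{1}{291 i \sqrt{307} + \left(-4 + 6784 - -10485760 + 266 \cdot 16384\right)} = \frac{1}{291 i \sqrt{307} + \left(-4 + 6784 + 10485760 + 4358144\right)} = \frac{1}{291 i \sqrt{307} + 14850684} = \frac{1}{14850684 + 291 i \sqrt{307}}$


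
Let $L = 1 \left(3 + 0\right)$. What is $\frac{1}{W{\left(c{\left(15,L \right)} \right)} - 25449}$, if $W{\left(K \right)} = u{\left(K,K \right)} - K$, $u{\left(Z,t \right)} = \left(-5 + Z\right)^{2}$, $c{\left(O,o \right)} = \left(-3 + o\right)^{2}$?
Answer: $- \frac{1}{25424} \approx -3.9333 \cdot 10^{-5}$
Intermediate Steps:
$L = 3$ ($L = 1 \cdot 3 = 3$)
$W{\left(K \right)} = \left(-5 + K\right)^{2} - K$
$\frac{1}{W{\left(c{\left(15,L \right)} \right)} - 25449} = \frac{1}{\left(\left(-5 + \left(-3 + 3\right)^{2}\right)^{2} - \left(-3 + 3\right)^{2}\right) - 25449} = \frac{1}{\left(\left(-5 + 0^{2}\right)^{2} - 0^{2}\right) - 25449} = \frac{1}{\left(\left(-5 + 0\right)^{2} - 0\right) - 25449} = \frac{1}{\left(\left(-5\right)^{2} + 0\right) - 25449} = \frac{1}{\left(25 + 0\right) - 25449} = \frac{1}{25 - 25449} = \frac{1}{-25424} = - \frac{1}{25424}$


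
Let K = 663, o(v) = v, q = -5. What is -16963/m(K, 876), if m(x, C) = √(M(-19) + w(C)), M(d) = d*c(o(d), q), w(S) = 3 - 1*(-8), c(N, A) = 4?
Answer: 16963*I*√65/65 ≈ 2104.0*I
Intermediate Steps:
w(S) = 11 (w(S) = 3 + 8 = 11)
M(d) = 4*d (M(d) = d*4 = 4*d)
m(x, C) = I*√65 (m(x, C) = √(4*(-19) + 11) = √(-76 + 11) = √(-65) = I*√65)
-16963/m(K, 876) = -16963*(-I*√65/65) = -(-16963)*I*√65/65 = 16963*I*√65/65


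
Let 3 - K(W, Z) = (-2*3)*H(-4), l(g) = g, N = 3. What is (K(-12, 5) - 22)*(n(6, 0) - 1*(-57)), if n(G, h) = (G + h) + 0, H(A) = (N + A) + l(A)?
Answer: -3087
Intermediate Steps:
H(A) = 3 + 2*A (H(A) = (3 + A) + A = 3 + 2*A)
n(G, h) = G + h
K(W, Z) = -27 (K(W, Z) = 3 - (-2*3)*(3 + 2*(-4)) = 3 - (-6)*(3 - 8) = 3 - (-6)*(-5) = 3 - 1*30 = 3 - 30 = -27)
(K(-12, 5) - 22)*(n(6, 0) - 1*(-57)) = (-27 - 22)*((6 + 0) - 1*(-57)) = -49*(6 + 57) = -49*63 = -3087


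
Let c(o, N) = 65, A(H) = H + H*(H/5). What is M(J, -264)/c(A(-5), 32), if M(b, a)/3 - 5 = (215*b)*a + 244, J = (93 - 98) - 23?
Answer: 4768587/65 ≈ 73363.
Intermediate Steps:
A(H) = H + H²/5 (A(H) = H + H*(H*(⅕)) = H + H*(H/5) = H + H²/5)
J = -28 (J = -5 - 23 = -28)
M(b, a) = 747 + 645*a*b (M(b, a) = 15 + 3*((215*b)*a + 244) = 15 + 3*(215*a*b + 244) = 15 + 3*(244 + 215*a*b) = 15 + (732 + 645*a*b) = 747 + 645*a*b)
M(J, -264)/c(A(-5), 32) = (747 + 645*(-264)*(-28))/65 = (747 + 4767840)*(1/65) = 4768587*(1/65) = 4768587/65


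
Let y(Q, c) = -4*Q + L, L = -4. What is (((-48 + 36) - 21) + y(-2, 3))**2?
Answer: 841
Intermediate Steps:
y(Q, c) = -4 - 4*Q (y(Q, c) = -4*Q - 4 = -4 - 4*Q)
(((-48 + 36) - 21) + y(-2, 3))**2 = (((-48 + 36) - 21) + (-4 - 4*(-2)))**2 = ((-12 - 21) + (-4 + 8))**2 = (-33 + 4)**2 = (-29)**2 = 841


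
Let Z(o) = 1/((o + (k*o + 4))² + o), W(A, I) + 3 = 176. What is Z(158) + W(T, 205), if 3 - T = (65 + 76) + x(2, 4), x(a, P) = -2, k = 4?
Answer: 109092763/630594 ≈ 173.00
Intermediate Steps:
T = -136 (T = 3 - ((65 + 76) - 2) = 3 - (141 - 2) = 3 - 1*139 = 3 - 139 = -136)
W(A, I) = 173 (W(A, I) = -3 + 176 = 173)
Z(o) = 1/(o + (4 + 5*o)²) (Z(o) = 1/((o + (4*o + 4))² + o) = 1/((o + (4 + 4*o))² + o) = 1/((4 + 5*o)² + o) = 1/(o + (4 + 5*o)²))
Z(158) + W(T, 205) = 1/(158 + (4 + 5*158)²) + 173 = 1/(158 + (4 + 790)²) + 173 = 1/(158 + 794²) + 173 = 1/(158 + 630436) + 173 = 1/630594 + 173 = 109092763/630594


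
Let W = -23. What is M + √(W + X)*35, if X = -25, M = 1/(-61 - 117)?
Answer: -1/178 + 140*I*√3 ≈ -0.005618 + 242.49*I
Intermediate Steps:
M = -1/178 (M = 1/(-178) = -1/178 ≈ -0.0056180)
M + √(W + X)*35 = -1/178 + √(-23 - 25)*35 = -1/178 + √(-48)*35 = -1/178 + (4*I*√3)*35 = -1/178 + 140*I*√3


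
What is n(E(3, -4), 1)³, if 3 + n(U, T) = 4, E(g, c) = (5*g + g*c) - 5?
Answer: 1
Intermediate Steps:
E(g, c) = -5 + 5*g + c*g (E(g, c) = (5*g + c*g) - 5 = -5 + 5*g + c*g)
n(U, T) = 1 (n(U, T) = -3 + 4 = 1)
n(E(3, -4), 1)³ = 1³ = 1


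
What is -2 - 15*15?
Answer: -227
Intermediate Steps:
-2 - 15*15 = -2 - 225 = -227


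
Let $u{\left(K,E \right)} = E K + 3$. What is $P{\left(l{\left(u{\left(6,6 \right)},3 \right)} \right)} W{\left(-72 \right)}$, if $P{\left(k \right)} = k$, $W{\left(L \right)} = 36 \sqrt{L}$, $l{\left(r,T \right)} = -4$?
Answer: $- 864 i \sqrt{2} \approx - 1221.9 i$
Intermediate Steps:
$u{\left(K,E \right)} = 3 + E K$
$P{\left(l{\left(u{\left(6,6 \right)},3 \right)} \right)} W{\left(-72 \right)} = - 4 \cdot 36 \sqrt{-72} = - 4 \cdot 36 \cdot 6 i \sqrt{2} = - 4 \cdot 216 i \sqrt{2} = - 864 i \sqrt{2}$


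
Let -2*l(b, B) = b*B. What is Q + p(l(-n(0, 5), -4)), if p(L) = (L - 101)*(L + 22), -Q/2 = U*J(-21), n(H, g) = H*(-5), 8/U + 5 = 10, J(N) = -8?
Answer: -10982/5 ≈ -2196.4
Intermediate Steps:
U = 8/5 (U = 8/(-5 + 10) = 8/5 ≈ 1.6000)
n(H, g) = -5*H
Q = 128/5 (Q = -16*(-8)/5 = -2*(-64/5) = 128/5 ≈ 25.600)
l(b, B) = -B*b/2 (l(b, B) = -b*B/2 = -B*b/2)
p(L) = (-101 + L)*(22 + L)
Q + p(l(-n(0, 5), -4)) = 128/5 + (-2222 + (-½*(-4)*(-(-5)*0))² - (-79)*(-4)*(-(-5)*0)/2) = 128/5 + (-2222 + (-½*(-4)*(-1*0))² - (-79)*(-4)*(-1*0)/2) = 128/5 + (-2222 + (-½*(-4)*0)² - (-79)*(-4)*0/2) = 128/5 + (-2222 + 0² - 79*0) = 128/5 + (-2222 + 0 + 0) = 128/5 - 2222 = -10982/5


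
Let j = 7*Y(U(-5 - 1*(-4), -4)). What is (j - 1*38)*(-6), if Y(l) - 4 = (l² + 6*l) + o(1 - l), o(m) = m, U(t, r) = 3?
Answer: -990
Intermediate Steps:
Y(l) = 5 + l² + 5*l (Y(l) = 4 + ((l² + 6*l) + (1 - l)) = 4 + (1 + l² + 5*l) = 5 + l² + 5*l)
j = 203 (j = 7*(5 + 3² + 5*3) = 7*(5 + 9 + 15) = 7*29 = 203)
(j - 1*38)*(-6) = (203 - 1*38)*(-6) = (203 - 38)*(-6) = 165*(-6) = -990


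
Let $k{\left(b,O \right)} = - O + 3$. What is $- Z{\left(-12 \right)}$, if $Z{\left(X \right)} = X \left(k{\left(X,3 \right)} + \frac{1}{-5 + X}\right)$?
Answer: $- \frac{12}{17} \approx -0.70588$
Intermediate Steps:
$k{\left(b,O \right)} = 3 - O$
$Z{\left(X \right)} = \frac{X}{-5 + X}$ ($Z{\left(X \right)} = X \left(\left(3 - 3\right) + \frac{1}{-5 + X}\right) = X \left(0 + \frac{1}{-5 + X}\right) = \frac{X}{-5 + X}$)
$- Z{\left(-12 \right)} = - \frac{-12}{-5 - 12} = - \frac{-12}{-17} = - \frac{\left(-12\right) \left(-1\right)}{17} = \left(-1\right) \frac{12}{17} = - \frac{12}{17}$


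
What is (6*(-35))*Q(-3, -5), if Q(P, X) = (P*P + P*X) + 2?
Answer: -5460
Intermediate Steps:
Q(P, X) = 2 + P² + P*X (Q(P, X) = (P² + P*X) + 2 = 2 + P² + P*X)
(6*(-35))*Q(-3, -5) = (6*(-35))*(2 + (-3)² - 3*(-5)) = -210*(2 + 9 + 15) = -210*26 = -5460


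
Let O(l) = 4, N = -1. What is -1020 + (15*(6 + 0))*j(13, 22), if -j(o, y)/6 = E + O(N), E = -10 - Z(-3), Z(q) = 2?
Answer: 3300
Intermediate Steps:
E = -12 (E = -10 - 1*2 = -10 - 2 = -12)
j(o, y) = 48 (j(o, y) = -6*(-12 + 4) = -6*(-8) = 48)
-1020 + (15*(6 + 0))*j(13, 22) = -1020 + (15*(6 + 0))*48 = -1020 + (15*6)*48 = -1020 + 90*48 = -1020 + 4320 = 3300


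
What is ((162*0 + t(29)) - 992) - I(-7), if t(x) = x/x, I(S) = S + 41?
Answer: -1025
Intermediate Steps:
I(S) = 41 + S
t(x) = 1
((162*0 + t(29)) - 992) - I(-7) = ((162*0 + 1) - 992) - (41 - 7) = ((0 + 1) - 992) - 1*34 = (1 - 992) - 34 = -991 - 34 = -1025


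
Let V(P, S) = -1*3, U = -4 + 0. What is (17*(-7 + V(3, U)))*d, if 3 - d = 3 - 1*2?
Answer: -340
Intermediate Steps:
U = -4
V(P, S) = -3
d = 2 (d = 3 - (3 - 1*2) = 3 - (3 - 2) = 3 - 1*1 = 3 - 1 = 2)
(17*(-7 + V(3, U)))*d = (17*(-7 - 3))*2 = (17*(-10))*2 = -170*2 = -340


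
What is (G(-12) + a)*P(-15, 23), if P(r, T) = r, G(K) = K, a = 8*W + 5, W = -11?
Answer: 1425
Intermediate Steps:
a = -83 (a = 8*(-11) + 5 = -88 + 5 = -83)
(G(-12) + a)*P(-15, 23) = (-12 - 83)*(-15) = -95*(-15) = 1425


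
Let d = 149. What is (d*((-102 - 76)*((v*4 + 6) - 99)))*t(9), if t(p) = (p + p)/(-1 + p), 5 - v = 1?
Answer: 9189873/2 ≈ 4.5949e+6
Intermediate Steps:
v = 4 (v = 5 - 1*1 = 5 - 1 = 4)
t(p) = 2*p/(-1 + p) (t(p) = (2*p)/(-1 + p) = 2*p/(-1 + p))
(d*((-102 - 76)*((v*4 + 6) - 99)))*t(9) = (149*((-102 - 76)*((4*4 + 6) - 99)))*(2*9/(-1 + 9)) = (149*(-178*((16 + 6) - 99)))*(2*9/8) = (149*(-178*(22 - 99)))*(2*9*(⅛)) = (149*(-178*(-77)))*(9/4) = (149*13706)*(9/4) = 2042194*(9/4) = 9189873/2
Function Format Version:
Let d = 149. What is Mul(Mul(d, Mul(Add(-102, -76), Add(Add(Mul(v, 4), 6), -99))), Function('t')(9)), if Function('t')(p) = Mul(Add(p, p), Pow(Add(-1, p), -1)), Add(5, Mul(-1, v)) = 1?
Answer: Rational(9189873, 2) ≈ 4.5949e+6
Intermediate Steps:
v = 4 (v = Add(5, Mul(-1, 1)) = Add(5, -1) = 4)
Function('t')(p) = Mul(2, p, Pow(Add(-1, p), -1)) (Function('t')(p) = Mul(Mul(2, p), Pow(Add(-1, p), -1)) = Mul(2, p, Pow(Add(-1, p), -1)))
Mul(Mul(d, Mul(Add(-102, -76), Add(Add(Mul(v, 4), 6), -99))), Function('t')(9)) = Mul(Mul(149, Mul(Add(-102, -76), Add(Add(Mul(4, 4), 6), -99))), Mul(2, 9, Pow(Add(-1, 9), -1))) = Mul(Mul(149, Mul(-178, Add(Add(16, 6), -99))), Mul(2, 9, Pow(8, -1))) = Mul(Mul(149, Mul(-178, Add(22, -99))), Mul(2, 9, Rational(1, 8))) = Mul(Mul(149, Mul(-178, -77)), Rational(9, 4)) = Mul(Mul(149, 13706), Rational(9, 4)) = Mul(2042194, Rational(9, 4)) = Rational(9189873, 2)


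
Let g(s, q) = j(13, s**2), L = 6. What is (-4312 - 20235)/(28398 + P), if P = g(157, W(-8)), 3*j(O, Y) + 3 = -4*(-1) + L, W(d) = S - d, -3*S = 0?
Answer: -73641/85201 ≈ -0.86432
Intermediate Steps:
S = 0 (S = -1/3*0 = 0)
W(d) = -d (W(d) = 0 - d = -d)
j(O, Y) = 7/3 (j(O, Y) = -1 + (-4*(-1) + 6)/3 = -1 + (4 + 6)/3 = -1 + (1/3)*10 = -1 + 10/3 = 7/3)
g(s, q) = 7/3
P = 7/3 ≈ 2.3333
(-4312 - 20235)/(28398 + P) = (-4312 - 20235)/(28398 + 7/3) = -24547/85201/3 = -24547*3/85201 = -73641/85201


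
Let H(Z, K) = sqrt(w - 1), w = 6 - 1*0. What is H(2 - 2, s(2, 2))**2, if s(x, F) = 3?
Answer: 5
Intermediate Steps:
w = 6 (w = 6 + 0 = 6)
H(Z, K) = sqrt(5) (H(Z, K) = sqrt(6 - 1) = sqrt(5))
H(2 - 2, s(2, 2))**2 = (sqrt(5))**2 = 5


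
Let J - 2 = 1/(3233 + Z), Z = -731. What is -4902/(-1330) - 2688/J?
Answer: -6706929/5005 ≈ -1340.0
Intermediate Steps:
J = 5005/2502 (J = 2 + 1/(3233 - 731) = 2 + 1/2502 = 5005/2502 ≈ 2.0004)
-4902/(-1330) - 2688/J = -4902/(-1330) - 2688/5005/2502 = -4902*(-1/1330) - 2688*2502/5005 = 129/35 - 960768/715 = -6706929/5005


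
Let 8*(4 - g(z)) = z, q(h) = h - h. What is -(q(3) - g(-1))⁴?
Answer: -1185921/4096 ≈ -289.53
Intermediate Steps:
q(h) = 0
g(z) = 4 - z/8
-(q(3) - g(-1))⁴ = -(0 - (4 - ⅛*(-1)))⁴ = -(0 - (4 + ⅛))⁴ = -(0 - 1*33/8)⁴ = -(0 - 33/8)⁴ = -(-33/8)⁴ = -1*1185921/4096 = -1185921/4096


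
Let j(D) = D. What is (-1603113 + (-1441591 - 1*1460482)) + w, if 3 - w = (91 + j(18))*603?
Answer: -4570910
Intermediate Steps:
w = -65724 (w = 3 - (91 + 18)*603 = 3 - 109*603 = 3 - 1*65727 = 3 - 65727 = -65724)
(-1603113 + (-1441591 - 1*1460482)) + w = (-1603113 + (-1441591 - 1*1460482)) - 65724 = (-1603113 + (-1441591 - 1460482)) - 65724 = (-1603113 - 2902073) - 65724 = -4505186 - 65724 = -4570910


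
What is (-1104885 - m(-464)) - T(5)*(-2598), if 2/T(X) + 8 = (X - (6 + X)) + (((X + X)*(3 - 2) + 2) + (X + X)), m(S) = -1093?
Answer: -2206285/2 ≈ -1.1031e+6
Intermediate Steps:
T(X) = 2/(-12 + 4*X) (T(X) = 2/(-8 + ((X - (6 + X)) + (((X + X)*(3 - 2) + 2) + (X + X)))) = 2/(-8 + ((X + (-6 - X)) + (((2*X)*1 + 2) + 2*X))) = 2/(-8 + (-6 + ((2*X + 2) + 2*X))) = 2/(-8 + (-6 + ((2 + 2*X) + 2*X))) = 2/(-8 + (-6 + (2 + 4*X))) = 2/(-8 + (-4 + 4*X)) = 2/(-12 + 4*X))
(-1104885 - m(-464)) - T(5)*(-2598) = (-1104885 - 1*(-1093)) - 1/(2*(-3 + 5))*(-2598) = (-1104885 + 1093) - (1/2)/2*(-2598) = -1103792 - (1/2)*(1/2)*(-2598) = -1103792 - (-2598)/4 = -1103792 - 1*(-1299/2) = -1103792 + 1299/2 = -2206285/2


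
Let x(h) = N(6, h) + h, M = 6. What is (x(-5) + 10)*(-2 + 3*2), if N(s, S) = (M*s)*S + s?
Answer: -676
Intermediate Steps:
N(s, S) = s + 6*S*s (N(s, S) = (6*s)*S + s = 6*S*s + s = s + 6*S*s)
x(h) = 6 + 37*h (x(h) = 6*(1 + 6*h) + h = (6 + 36*h) + h = 6 + 37*h)
(x(-5) + 10)*(-2 + 3*2) = ((6 + 37*(-5)) + 10)*(-2 + 3*2) = ((6 - 185) + 10)*(-2 + 6) = (-179 + 10)*4 = -169*4 = -676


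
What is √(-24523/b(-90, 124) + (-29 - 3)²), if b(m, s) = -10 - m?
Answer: √286985/20 ≈ 26.785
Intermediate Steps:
√(-24523/b(-90, 124) + (-29 - 3)²) = √(-24523/(-10 - 1*(-90)) + (-29 - 3)²) = √(-24523/(-10 + 90) + (-32)²) = √(-24523/80 + 1024) = √(57397/80) = √286985/20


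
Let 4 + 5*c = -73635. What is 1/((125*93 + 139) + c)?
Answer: -5/14819 ≈ -0.00033740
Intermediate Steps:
c = -73639/5 (c = -⅘ + (⅕)*(-73635) = -⅘ - 14727 = -73639/5 ≈ -14728.)
1/((125*93 + 139) + c) = 1/((125*93 + 139) - 73639/5) = 1/((11625 + 139) - 73639/5) = 1/(11764 - 73639/5) = 1/(-14819/5) = -5/14819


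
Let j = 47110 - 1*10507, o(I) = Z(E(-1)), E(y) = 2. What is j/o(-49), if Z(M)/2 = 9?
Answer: 4067/2 ≈ 2033.5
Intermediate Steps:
Z(M) = 18 (Z(M) = 2*9 = 18)
o(I) = 18
j = 36603 (j = 47110 - 10507 = 36603)
j/o(-49) = 36603/18 = 36603*(1/18) = 4067/2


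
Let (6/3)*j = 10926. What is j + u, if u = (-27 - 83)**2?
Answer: 17563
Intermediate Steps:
j = 5463 (j = (1/2)*10926 = 5463)
u = 12100 (u = (-110)**2 = 12100)
j + u = 5463 + 12100 = 17563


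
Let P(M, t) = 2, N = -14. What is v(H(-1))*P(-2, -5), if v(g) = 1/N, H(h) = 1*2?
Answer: -⅐ ≈ -0.14286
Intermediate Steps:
H(h) = 2
v(g) = -1/14 (v(g) = 1/(-14) = -1/14)
v(H(-1))*P(-2, -5) = -1/14*2 = -⅐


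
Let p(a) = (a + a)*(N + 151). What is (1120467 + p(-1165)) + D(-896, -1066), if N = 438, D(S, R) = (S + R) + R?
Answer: -254931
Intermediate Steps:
D(S, R) = S + 2*R (D(S, R) = (R + S) + R = S + 2*R)
p(a) = 1178*a (p(a) = (a + a)*(438 + 151) = (2*a)*589 = 1178*a)
(1120467 + p(-1165)) + D(-896, -1066) = (1120467 + 1178*(-1165)) + (-896 + 2*(-1066)) = (1120467 - 1372370) + (-896 - 2132) = -251903 - 3028 = -254931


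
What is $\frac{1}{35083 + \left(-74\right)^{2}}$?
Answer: $\frac{1}{40559} \approx 2.4655 \cdot 10^{-5}$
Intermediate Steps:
$\frac{1}{35083 + \left(-74\right)^{2}} = \frac{1}{35083 + 5476} = \frac{1}{40559}$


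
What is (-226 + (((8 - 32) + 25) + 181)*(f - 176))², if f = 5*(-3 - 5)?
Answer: 1563253444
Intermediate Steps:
f = -40 (f = 5*(-8) = -40)
(-226 + (((8 - 32) + 25) + 181)*(f - 176))² = (-226 + (((8 - 32) + 25) + 181)*(-40 - 176))² = (-226 + ((-24 + 25) + 181)*(-216))² = (-226 + (1 + 181)*(-216))² = (-226 + 182*(-216))² = (-226 - 39312)² = (-39538)² = 1563253444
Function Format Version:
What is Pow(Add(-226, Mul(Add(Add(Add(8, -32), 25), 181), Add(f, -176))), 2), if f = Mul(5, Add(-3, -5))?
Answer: 1563253444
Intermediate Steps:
f = -40 (f = Mul(5, -8) = -40)
Pow(Add(-226, Mul(Add(Add(Add(8, -32), 25), 181), Add(f, -176))), 2) = Pow(Add(-226, Mul(Add(Add(Add(8, -32), 25), 181), Add(-40, -176))), 2) = Pow(Add(-226, Mul(Add(Add(-24, 25), 181), -216)), 2) = Pow(Add(-226, Mul(Add(1, 181), -216)), 2) = Pow(Add(-226, Mul(182, -216)), 2) = Pow(Add(-226, -39312), 2) = Pow(-39538, 2) = 1563253444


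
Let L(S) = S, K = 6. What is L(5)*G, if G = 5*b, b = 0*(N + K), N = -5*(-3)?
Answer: 0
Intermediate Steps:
N = 15
b = 0 (b = 0*(15 + 6) = 0*21 = 0)
G = 0 (G = 5*0 = 0)
L(5)*G = 5*0 = 0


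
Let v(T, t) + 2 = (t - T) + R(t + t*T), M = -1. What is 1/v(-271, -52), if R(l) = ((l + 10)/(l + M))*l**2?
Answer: 14039/2769561526463 ≈ 5.0690e-9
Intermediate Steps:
R(l) = l**2*(10 + l)/(-1 + l) (R(l) = ((l + 10)/(l - 1))*l**2 = ((10 + l)/(-1 + l))*l**2 = l**2*(10 + l)/(-1 + l))
v(T, t) = -2 + t - T + (t + T*t)**2*(10 + t + T*t)/(-1 + t + T*t) (v(T, t) = -2 + ((t - T) + (t + t*T)**2*(10 + (t + t*T))/(-1 + (t + t*T))) = -2 + ((t - T) + (t + T*t)**2*(10 + (t + T*t))/(-1 + (t + T*t))) = -2 + ((t - T) + (t + T*t)**2*(10 + t + T*t)/(-1 + t + T*t)) = -2 + (t - T + (t + T*t)**2*(10 + t + T*t)/(-1 + t + T*t)) = -2 + t - T + (t + T*t)**2*(10 + t + T*t)/(-1 + t + T*t))
1/v(-271, -52) = 1/(((-1 - 52*(1 - 271))*(-2 - 52 - 1*(-271)) + (-52)**2*(1 - 271)**2*(10 - 52*(1 - 271)))/(-1 - 52*(1 - 271))) = 1/(((-1 - 52*(-270))*(-2 - 52 + 271) + 2704*(-270)**2*(10 - 52*(-270)))/(-1 - 52*(-270))) = 1/(((-1 + 14040)*217 + 2704*72900*(10 + 14040))/(-1 + 14040)) = 1/((14039*217 + 2704*72900*14050)/14039) = 1/((3046463 + 2769558480000)/14039) = 1/((1/14039)*2769561526463) = 1/(2769561526463/14039) = 14039/2769561526463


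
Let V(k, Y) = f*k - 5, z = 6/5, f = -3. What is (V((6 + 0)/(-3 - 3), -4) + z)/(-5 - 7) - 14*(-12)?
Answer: 2521/15 ≈ 168.07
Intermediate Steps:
z = 6/5 (z = 6*(⅕) = 6/5 ≈ 1.2000)
V(k, Y) = -5 - 3*k (V(k, Y) = -3*k - 5 = -5 - 3*k)
(V((6 + 0)/(-3 - 3), -4) + z)/(-5 - 7) - 14*(-12) = ((-5 - 3*(6 + 0)/(-3 - 3)) + 6/5)/(-5 - 7) - 14*(-12) = ((-5 - 18/(-6)) + 6/5)/(-12) + 168 = ((-5 - 18*(-1)/6) + 6/5)*(-1/12) + 168 = ((-5 - 3*(-1)) + 6/5)*(-1/12) + 168 = ((-5 + 3) + 6/5)*(-1/12) + 168 = (-2 + 6/5)*(-1/12) + 168 = -⅘*(-1/12) + 168 = 1/15 + 168 = 2521/15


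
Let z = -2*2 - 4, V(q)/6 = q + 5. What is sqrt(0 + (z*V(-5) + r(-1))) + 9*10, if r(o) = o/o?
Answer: 91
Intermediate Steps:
V(q) = 30 + 6*q (V(q) = 6*(q + 5) = 6*(5 + q) = 30 + 6*q)
z = -8 (z = -4 - 4 = -8)
r(o) = 1
sqrt(0 + (z*V(-5) + r(-1))) + 9*10 = sqrt(0 + (-8*(30 + 6*(-5)) + 1)) + 9*10 = sqrt(0 + (-8*(30 - 30) + 1)) + 90 = sqrt(0 + (-8*0 + 1)) + 90 = sqrt(0 + (0 + 1)) + 90 = sqrt(0 + 1) + 90 = sqrt(1) + 90 = 1 + 90 = 91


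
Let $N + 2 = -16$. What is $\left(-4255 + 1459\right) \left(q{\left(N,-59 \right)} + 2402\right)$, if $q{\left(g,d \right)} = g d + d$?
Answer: $-9520380$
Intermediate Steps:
$N = -18$ ($N = -2 - 16 = -18$)
$q{\left(g,d \right)} = d + d g$ ($q{\left(g,d \right)} = d g + d = d + d g$)
$\left(-4255 + 1459\right) \left(q{\left(N,-59 \right)} + 2402\right) = \left(-4255 + 1459\right) \left(- 59 \left(1 - 18\right) + 2402\right) = - 2796 \left(\left(-59\right) \left(-17\right) + 2402\right) = - 2796 \left(1003 + 2402\right) = \left(-2796\right) 3405 = -9520380$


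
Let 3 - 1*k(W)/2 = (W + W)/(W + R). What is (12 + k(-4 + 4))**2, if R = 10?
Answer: 324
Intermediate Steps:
k(W) = 6 - 4*W/(10 + W) (k(W) = 6 - 2*(W + W)/(W + 10) = 6 - 2*2*W/(10 + W) = 6 - 4*W/(10 + W))
(12 + k(-4 + 4))**2 = (12 + 2*(30 + (-4 + 4))/(10 + (-4 + 4)))**2 = (12 + 2*(30 + 0)/(10 + 0))**2 = (12 + 2*30/10)**2 = (12 + 2*(1/10)*30)**2 = (12 + 6)**2 = 18**2 = 324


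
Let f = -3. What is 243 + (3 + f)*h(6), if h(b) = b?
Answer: 243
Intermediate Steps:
243 + (3 + f)*h(6) = 243 + (3 - 3)*6 = 243 + 0*6 = 243 + 0 = 243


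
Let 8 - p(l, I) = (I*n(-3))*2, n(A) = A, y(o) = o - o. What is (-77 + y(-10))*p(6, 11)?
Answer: -5698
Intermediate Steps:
y(o) = 0
p(l, I) = 8 + 6*I (p(l, I) = 8 - I*(-3)*2 = 8 - (-3*I)*2 = 8 - (-6)*I = 8 + 6*I)
(-77 + y(-10))*p(6, 11) = (-77 + 0)*(8 + 6*11) = -77*(8 + 66) = -77*74 = -5698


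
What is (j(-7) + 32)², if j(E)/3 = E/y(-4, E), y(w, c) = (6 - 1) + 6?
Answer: 109561/121 ≈ 905.46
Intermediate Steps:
y(w, c) = 11 (y(w, c) = 5 + 6 = 11)
j(E) = 3*E/11 (j(E) = 3*(E/11) = 3*E/11)
(j(-7) + 32)² = ((3/11)*(-7) + 32)² = (-21/11 + 32)² = (331/11)² = 109561/121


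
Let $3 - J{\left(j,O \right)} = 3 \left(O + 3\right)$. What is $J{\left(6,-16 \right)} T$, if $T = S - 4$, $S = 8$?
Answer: $168$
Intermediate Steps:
$J{\left(j,O \right)} = -6 - 3 O$ ($J{\left(j,O \right)} = 3 - 3 \left(O + 3\right) = 3 - 3 \left(3 + O\right) = 3 - \left(9 + 3 O\right) = -6 - 3 O$)
$T = 4$ ($T = 8 - 4 = 4$)
$J{\left(6,-16 \right)} T = \left(-6 - -48\right) 4 = \left(-6 + 48\right) 4 = 42 \cdot 4 = 168$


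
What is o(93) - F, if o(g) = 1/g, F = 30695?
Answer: -2854634/93 ≈ -30695.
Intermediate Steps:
o(93) - F = 1/93 - 1*30695 = 1/93 - 30695 = -2854634/93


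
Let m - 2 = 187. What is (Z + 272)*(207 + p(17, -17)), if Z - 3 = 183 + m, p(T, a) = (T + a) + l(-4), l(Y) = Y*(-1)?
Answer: 136517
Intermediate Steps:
m = 189 (m = 2 + 187 = 189)
l(Y) = -Y
p(T, a) = 4 + T + a (p(T, a) = (T + a) - 1*(-4) = (T + a) + 4 = 4 + T + a)
Z = 375 (Z = 3 + (183 + 189) = 3 + 372 = 375)
(Z + 272)*(207 + p(17, -17)) = (375 + 272)*(207 + (4 + 17 - 17)) = 647*(207 + 4) = 647*211 = 136517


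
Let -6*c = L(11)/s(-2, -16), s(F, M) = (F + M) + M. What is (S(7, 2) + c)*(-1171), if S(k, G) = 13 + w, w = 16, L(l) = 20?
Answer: -1737764/51 ≈ -34074.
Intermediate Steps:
s(F, M) = F + 2*M
S(k, G) = 29 (S(k, G) = 13 + 16 = 29)
c = 5/51 (c = -10/(3*(-2 + 2*(-16))) = -10/(3*(-2 - 32)) = -10/(3*(-34)) = -10*(-1)/(3*34) = -1/6*(-10/17) = 5/51 ≈ 0.098039)
(S(7, 2) + c)*(-1171) = (29 + 5/51)*(-1171) = (1484/51)*(-1171) = -1737764/51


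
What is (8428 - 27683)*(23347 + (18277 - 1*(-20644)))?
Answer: -1198970340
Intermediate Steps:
(8428 - 27683)*(23347 + (18277 - 1*(-20644))) = -19255*(23347 + (18277 + 20644)) = -19255*(23347 + 38921) = -19255*62268 = -1198970340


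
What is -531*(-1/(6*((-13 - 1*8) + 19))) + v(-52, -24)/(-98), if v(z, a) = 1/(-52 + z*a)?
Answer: -5186455/117208 ≈ -44.250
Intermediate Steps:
v(z, a) = 1/(-52 + a*z)
-531*(-1/(6*((-13 - 1*8) + 19))) + v(-52, -24)/(-98) = -531*(-1/(6*((-13 - 1*8) + 19))) + 1/(-52 - 24*(-52)*(-98)) = -531*(-1/(6*((-13 - 8) + 19))) - 1/98/(-52 + 1248) = -531*(-1/(6*(-21 + 19))) - 1/98/1196 = -531/((-6*(-2))) + (1/1196)*(-1/98) = -531/12 - 1/117208 = -531*1/12 - 1/117208 = -177/4 - 1/117208 = -5186455/117208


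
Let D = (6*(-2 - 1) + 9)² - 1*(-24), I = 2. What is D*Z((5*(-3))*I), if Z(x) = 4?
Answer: 420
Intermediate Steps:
D = 105 (D = (6*(-3) + 9)² + 24 = (-18 + 9)² + 24 = (-9)² + 24 = 81 + 24 = 105)
D*Z((5*(-3))*I) = 105*4 = 420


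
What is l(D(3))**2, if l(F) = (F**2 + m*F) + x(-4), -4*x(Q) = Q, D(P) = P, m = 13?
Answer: 2401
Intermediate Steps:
x(Q) = -Q/4
l(F) = 1 + F**2 + 13*F (l(F) = (F**2 + 13*F) - 1/4*(-4) = (F**2 + 13*F) + 1 = 1 + F**2 + 13*F)
l(D(3))**2 = (1 + 3**2 + 13*3)**2 = (1 + 9 + 39)**2 = 49**2 = 2401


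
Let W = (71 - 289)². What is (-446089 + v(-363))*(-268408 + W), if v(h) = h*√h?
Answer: 98533922676 + 881989812*I*√3 ≈ 9.8534e+10 + 1.5277e+9*I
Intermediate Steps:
v(h) = h^(3/2)
W = 47524 (W = (-218)² = 47524)
(-446089 + v(-363))*(-268408 + W) = (-446089 + (-363)^(3/2))*(-268408 + 47524) = (-446089 - 3993*I*√3)*(-220884) = 98533922676 + 881989812*I*√3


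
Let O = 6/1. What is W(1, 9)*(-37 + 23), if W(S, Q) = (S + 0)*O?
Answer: -84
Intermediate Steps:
O = 6 (O = 6*1 = 6)
W(S, Q) = 6*S (W(S, Q) = (S + 0)*6 = S*6 = 6*S)
W(1, 9)*(-37 + 23) = (6*1)*(-37 + 23) = 6*(-14) = -84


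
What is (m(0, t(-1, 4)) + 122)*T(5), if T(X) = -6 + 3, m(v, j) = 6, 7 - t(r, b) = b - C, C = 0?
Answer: -384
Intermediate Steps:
t(r, b) = 7 - b (t(r, b) = 7 - (b - 1*0) = 7 - (b + 0) = 7 - b)
T(X) = -3
(m(0, t(-1, 4)) + 122)*T(5) = (6 + 122)*(-3) = 128*(-3) = -384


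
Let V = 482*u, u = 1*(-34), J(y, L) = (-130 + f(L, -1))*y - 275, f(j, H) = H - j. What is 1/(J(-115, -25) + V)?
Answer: -1/4473 ≈ -0.00022356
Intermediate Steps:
J(y, L) = -275 + y*(-131 - L) (J(y, L) = (-130 + (-1 - L))*y - 275 = (-131 - L)*y - 275 = y*(-131 - L) - 275 = -275 + y*(-131 - L))
u = -34
V = -16388 (V = 482*(-34) = -16388)
1/(J(-115, -25) + V) = 1/((-275 - 131*(-115) - 1*(-25)*(-115)) - 16388) = 1/((-275 + 15065 - 2875) - 16388) = 1/(11915 - 16388) = 1/(-4473) = -1/4473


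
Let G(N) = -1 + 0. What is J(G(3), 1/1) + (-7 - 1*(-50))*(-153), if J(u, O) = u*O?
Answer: -6580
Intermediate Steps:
G(N) = -1
J(u, O) = O*u
J(G(3), 1/1) + (-7 - 1*(-50))*(-153) = -1/1 + (-7 - 1*(-50))*(-153) = 1*(-1) + (-7 + 50)*(-153) = -1 + 43*(-153) = -1 - 6579 = -6580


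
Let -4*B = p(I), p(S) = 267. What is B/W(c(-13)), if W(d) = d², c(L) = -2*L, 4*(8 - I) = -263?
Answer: -267/2704 ≈ -0.098743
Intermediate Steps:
I = 295/4 (I = 8 - ¼*(-263) = 8 + 263/4 = 295/4 ≈ 73.750)
B = -267/4 (B = -¼*267 = -267/4 ≈ -66.750)
B/W(c(-13)) = -267/(4*((-2*(-13))²)) = -267/(4*(26²)) = -267/4/676 = -267/4*1/676 = -267/2704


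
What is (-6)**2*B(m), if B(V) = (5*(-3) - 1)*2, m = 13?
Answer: -1152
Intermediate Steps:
B(V) = -32 (B(V) = (-15 - 1)*2 = -16*2 = -32)
(-6)**2*B(m) = (-6)**2*(-32) = 36*(-32) = -1152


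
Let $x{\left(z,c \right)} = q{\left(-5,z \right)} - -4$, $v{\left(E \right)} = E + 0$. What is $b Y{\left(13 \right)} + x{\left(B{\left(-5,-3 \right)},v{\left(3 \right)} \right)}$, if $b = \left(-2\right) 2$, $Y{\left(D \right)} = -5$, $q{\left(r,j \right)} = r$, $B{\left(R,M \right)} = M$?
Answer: $19$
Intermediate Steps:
$v{\left(E \right)} = E$
$x{\left(z,c \right)} = -1$ ($x{\left(z,c \right)} = -5 - -4 = -5 + 4 = -1$)
$b = -4$
$b Y{\left(13 \right)} + x{\left(B{\left(-5,-3 \right)},v{\left(3 \right)} \right)} = \left(-4\right) \left(-5\right) - 1 = 20 - 1 = 19$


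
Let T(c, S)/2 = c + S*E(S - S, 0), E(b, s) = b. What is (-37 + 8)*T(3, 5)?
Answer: -174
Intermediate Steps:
T(c, S) = 2*c (T(c, S) = 2*(c + S*(S - S)) = 2*(c + S*0) = 2*(c + 0) = 2*c)
(-37 + 8)*T(3, 5) = (-37 + 8)*(2*3) = -29*6 = -174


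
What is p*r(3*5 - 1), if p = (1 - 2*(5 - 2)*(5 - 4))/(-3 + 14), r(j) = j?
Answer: -70/11 ≈ -6.3636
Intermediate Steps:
p = -5/11 (p = (1 - 6)/11 = (1 - 2*3)*(1/11) = (1 - 6)*(1/11) = -5*1/11 = -5/11 ≈ -0.45455)
p*r(3*5 - 1) = -5*(3*5 - 1)/11 = -5*(15 - 1)/11 = -5/11*14 = -70/11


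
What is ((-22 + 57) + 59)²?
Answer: 8836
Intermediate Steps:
((-22 + 57) + 59)² = (35 + 59)² = 94² = 8836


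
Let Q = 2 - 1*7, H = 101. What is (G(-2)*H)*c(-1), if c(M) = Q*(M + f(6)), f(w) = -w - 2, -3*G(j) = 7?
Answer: -10605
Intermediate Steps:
G(j) = -7/3 (G(j) = -⅓*7 = -7/3)
f(w) = -2 - w
Q = -5 (Q = 2 - 7 = -5)
c(M) = 40 - 5*M (c(M) = -5*(M + (-2 - 1*6)) = -5*(M + (-2 - 6)) = -5*(M - 8) = -5*(-8 + M) = 40 - 5*M)
(G(-2)*H)*c(-1) = (-7/3*101)*(40 - 5*(-1)) = -707*(40 + 5)/3 = -707/3*45 = -10605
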